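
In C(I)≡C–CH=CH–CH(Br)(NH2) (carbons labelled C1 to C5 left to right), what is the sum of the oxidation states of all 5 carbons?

Count +1 for every bond to an atom more electronegative than carbon and −1 for every bond to one less electronegative; C–C bonds are 0. Tallying each carbon:
C1: 3C, 1I → 0 + 1 = +1
C2: 4C → 0 = 0
C3: 3C, 1H → 0 − 1 = -1
C4: 3C, 1H → 0 − 1 = -1
C5: 1C, 1H, 1N, 1Br → 0 − 1 + 1 + 1 = +1
Sum = +1 + 0 − 1 − 1 + 1 = 0.

0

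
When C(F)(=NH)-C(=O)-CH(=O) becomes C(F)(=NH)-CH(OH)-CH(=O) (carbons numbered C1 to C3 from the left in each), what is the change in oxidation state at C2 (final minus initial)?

-2

Before: C2 has 2 bonds to C, 2 bonds to O → oxidation state +2.
After: C2 has 2 bonds to C, 1 bond to H, 1 bond to O → oxidation state 0.
Δ = 0 − (+2) = -2, so this is a reduction at C2.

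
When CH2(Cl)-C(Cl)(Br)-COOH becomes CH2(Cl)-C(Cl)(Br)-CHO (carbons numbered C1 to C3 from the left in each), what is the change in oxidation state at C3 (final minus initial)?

Before: C3 has 1 bond to C, 3 bonds to O → oxidation state +3.
After: C3 has 1 bond to C, 1 bond to H, 2 bonds to O → oxidation state +1.
Δ = +1 − (+3) = -2, so this is a reduction at C3.

-2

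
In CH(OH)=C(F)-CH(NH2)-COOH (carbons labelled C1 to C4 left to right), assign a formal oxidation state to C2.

+1

Bonds to more-electronegative neighbours contribute +1 each, bonds to H or metals contribute −1 each, and C–C bonds contribute 0.
C2 has a double bond to C (2×0 = 0), one bond to C (0), one bond to F (+1).
Oxidation state = 0 + 0 + 1 = +1.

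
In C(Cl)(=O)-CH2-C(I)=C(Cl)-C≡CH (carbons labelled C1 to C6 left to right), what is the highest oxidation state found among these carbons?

+3

Assign +1 per bond to O/N/halogen, −1 per bond to H or an electropositive element, and 0 per bond to carbon. Tallying each carbon:
C1: 1C, 2O, 1Cl → 0 + 2 + 1 = +3
C2: 2C, 2H → 0 − 2 = -2
C3: 3C, 1I → 0 + 1 = +1
C4: 3C, 1Cl → 0 + 1 = +1
C5: 4C → 0 = 0
C6: 3C, 1H → 0 − 1 = -1
The highest value is +3.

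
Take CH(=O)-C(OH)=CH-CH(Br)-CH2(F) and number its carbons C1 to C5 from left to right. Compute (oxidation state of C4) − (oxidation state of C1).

-1

C4: 2C, 1H, 1Br → 0 − 1 + 1 = 0
C1: 1C, 1H, 2O → 0 − 1 + 2 = +1
Difference: 0 − (+1) = -1.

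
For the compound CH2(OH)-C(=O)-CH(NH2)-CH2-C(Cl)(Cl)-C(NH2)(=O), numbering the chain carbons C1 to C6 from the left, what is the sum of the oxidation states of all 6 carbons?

Tallying each carbon's bonds:
C1: 1C, 2H, 1O → 0 − 2 + 1 = -1
C2: 2C, 2O → 0 + 2 = +2
C3: 2C, 1H, 1N → 0 − 1 + 1 = 0
C4: 2C, 2H → 0 − 2 = -2
C5: 2C, 2Cl → 0 + 2 = +2
C6: 1C, 2O, 1N → 0 + 2 + 1 = +3
Sum = -1 + 2 + 0 − 2 + 2 + 3 = +4.

+4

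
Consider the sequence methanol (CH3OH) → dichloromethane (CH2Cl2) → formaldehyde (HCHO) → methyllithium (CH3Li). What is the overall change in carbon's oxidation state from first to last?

Carbon oxidation states along the series — methanol: -2, dichloromethane: 0, formaldehyde: 0, methyllithium: -4.
Net change = -4 − (-2) = -2.

-2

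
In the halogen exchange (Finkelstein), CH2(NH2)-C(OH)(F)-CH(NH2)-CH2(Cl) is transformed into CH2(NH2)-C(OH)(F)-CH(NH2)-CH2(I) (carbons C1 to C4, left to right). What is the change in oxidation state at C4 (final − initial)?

0

Before: C4 has 1 bond to C, 2 bonds to H, 1 bond to Cl → oxidation state -1.
After: C4 has 1 bond to C, 2 bonds to H, 1 bond to I → oxidation state -1.
Δ = -1 − (-1) = 0, so no net redox change at C4.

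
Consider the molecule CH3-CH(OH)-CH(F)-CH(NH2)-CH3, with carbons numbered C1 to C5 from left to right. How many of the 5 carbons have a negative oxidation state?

Bonds to more-electronegative neighbours contribute +1 each, bonds to H or metals contribute −1 each, and C–C bonds contribute 0. Tallying each carbon:
C1: 1C, 3H → 0 − 3 = -3
C2: 2C, 1H, 1O → 0 − 1 + 1 = 0
C3: 2C, 1H, 1F → 0 − 1 + 1 = 0
C4: 2C, 1H, 1N → 0 − 1 + 1 = 0
C5: 1C, 3H → 0 − 3 = -3
2 carbons (C1, C5) meet the condition.

2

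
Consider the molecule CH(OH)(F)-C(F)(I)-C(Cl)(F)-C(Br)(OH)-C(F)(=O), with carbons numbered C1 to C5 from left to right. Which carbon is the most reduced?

C1

Count +1 for every bond to an atom more electronegative than carbon and −1 for every bond to one less electronegative; C–C bonds are 0. Tallying each carbon:
C1: 1C, 1H, 1O, 1F → 0 − 1 + 1 + 1 = +1
C2: 2C, 1F, 1I → 0 + 1 + 1 = +2
C3: 2C, 1F, 1Cl → 0 + 1 + 1 = +2
C4: 2C, 1O, 1Br → 0 + 1 + 1 = +2
C5: 1C, 2O, 1F → 0 + 2 + 1 = +3
The most reduced carbon is C1 at +1.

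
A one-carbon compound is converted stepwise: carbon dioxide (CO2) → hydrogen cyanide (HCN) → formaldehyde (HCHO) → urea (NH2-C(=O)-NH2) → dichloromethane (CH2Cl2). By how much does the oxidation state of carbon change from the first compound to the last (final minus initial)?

-4

Carbon oxidation states along the series — carbon dioxide: +4, hydrogen cyanide: +2, formaldehyde: 0, urea: +4, dichloromethane: 0.
Net change = 0 − (+4) = -4.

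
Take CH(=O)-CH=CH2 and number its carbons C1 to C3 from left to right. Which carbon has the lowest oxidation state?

C3

Tallying each carbon's bonds:
C1: 1C, 1H, 2O → 0 − 1 + 2 = +1
C2: 3C, 1H → 0 − 1 = -1
C3: 2C, 2H → 0 − 2 = -2
The most reduced carbon is C3 at -2.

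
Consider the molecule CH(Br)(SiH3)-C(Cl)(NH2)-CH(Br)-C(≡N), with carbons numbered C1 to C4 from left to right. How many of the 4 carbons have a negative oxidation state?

Bonds to more-electronegative neighbours contribute +1 each, bonds to H or metals contribute −1 each, and C–C bonds contribute 0. Tallying each carbon:
C1: 1C, 1H, 1Br, 1Si → 0 − 1 + 1 − 1 = -1
C2: 2C, 1N, 1Cl → 0 + 1 + 1 = +2
C3: 2C, 1H, 1Br → 0 − 1 + 1 = 0
C4: 1C, 3N → 0 + 3 = +3
1 carbon (C1) meets the condition.

1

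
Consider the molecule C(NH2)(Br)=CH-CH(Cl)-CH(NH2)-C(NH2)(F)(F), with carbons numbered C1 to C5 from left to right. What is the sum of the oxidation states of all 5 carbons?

+4

Each bond to a more electronegative atom (O, N, halogen) counts +1, each bond to a less electronegative atom (H, metal, B, Si) counts −1, and each C–C bond counts 0. Tallying each carbon:
C1: 2C, 1N, 1Br → 0 + 1 + 1 = +2
C2: 3C, 1H → 0 − 1 = -1
C3: 2C, 1H, 1Cl → 0 − 1 + 1 = 0
C4: 2C, 1H, 1N → 0 − 1 + 1 = 0
C5: 1C, 1N, 2F → 0 + 1 + 2 = +3
Sum = +2 − 1 + 0 + 0 + 3 = +4.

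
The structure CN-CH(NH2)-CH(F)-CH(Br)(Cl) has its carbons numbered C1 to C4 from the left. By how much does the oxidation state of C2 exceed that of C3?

C2: 2C, 1H, 1N → 0 − 1 + 1 = 0
C3: 2C, 1H, 1F → 0 − 1 + 1 = 0
Difference: 0 − (0) = 0.

0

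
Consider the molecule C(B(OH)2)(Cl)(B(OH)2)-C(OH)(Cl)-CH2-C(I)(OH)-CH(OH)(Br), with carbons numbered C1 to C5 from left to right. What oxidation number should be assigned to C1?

Assign +1 per bond to O/N/halogen, −1 per bond to H or an electropositive element, and 0 per bond to carbon.
C1 has one bond to C (0), one bond to B (-1), one bond to Cl (+1), one bond to B (-1).
Oxidation state = 0 − 1 + 1 − 1 = -1.

-1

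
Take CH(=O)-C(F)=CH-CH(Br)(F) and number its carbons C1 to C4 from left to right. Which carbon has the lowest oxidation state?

C3

Tallying each carbon's bonds:
C1: 1C, 1H, 2O → 0 − 1 + 2 = +1
C2: 3C, 1F → 0 + 1 = +1
C3: 3C, 1H → 0 − 1 = -1
C4: 1C, 1H, 1F, 1Br → 0 − 1 + 1 + 1 = +1
The most reduced carbon is C3 at -1.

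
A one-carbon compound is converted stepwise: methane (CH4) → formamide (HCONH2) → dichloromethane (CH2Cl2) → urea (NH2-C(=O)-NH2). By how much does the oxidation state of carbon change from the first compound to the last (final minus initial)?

+8

Carbon oxidation states along the series — methane: -4, formamide: +2, dichloromethane: 0, urea: +4.
Net change = +4 − (-4) = +8.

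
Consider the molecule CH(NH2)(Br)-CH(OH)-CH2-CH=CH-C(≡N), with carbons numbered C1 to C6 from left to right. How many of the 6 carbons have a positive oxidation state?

Tallying each carbon's bonds:
C1: 1C, 1H, 1N, 1Br → 0 − 1 + 1 + 1 = +1
C2: 2C, 1H, 1O → 0 − 1 + 1 = 0
C3: 2C, 2H → 0 − 2 = -2
C4: 3C, 1H → 0 − 1 = -1
C5: 3C, 1H → 0 − 1 = -1
C6: 1C, 3N → 0 + 3 = +3
2 carbons (C1, C6) meet the condition.

2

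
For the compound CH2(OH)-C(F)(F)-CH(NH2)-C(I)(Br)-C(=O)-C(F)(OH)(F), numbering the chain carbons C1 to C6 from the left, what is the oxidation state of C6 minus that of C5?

C6: 1C, 1O, 2F → 0 + 1 + 2 = +3
C5: 2C, 2O → 0 + 2 = +2
Difference: +3 − (+2) = +1.

+1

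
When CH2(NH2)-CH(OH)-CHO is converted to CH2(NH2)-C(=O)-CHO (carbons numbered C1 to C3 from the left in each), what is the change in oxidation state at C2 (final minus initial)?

Before: C2 has 2 bonds to C, 1 bond to H, 1 bond to O → oxidation state 0.
After: C2 has 2 bonds to C, 2 bonds to O → oxidation state +2.
Δ = +2 − (0) = +2, so this is an oxidation at C2.

+2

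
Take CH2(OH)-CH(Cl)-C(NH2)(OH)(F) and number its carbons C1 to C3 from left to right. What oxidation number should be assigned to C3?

+3

Each bond to a more electronegative atom (O, N, halogen) counts +1, each bond to a less electronegative atom (H, metal, B, Si) counts −1, and each C–C bond counts 0.
C3 has one bond to C (0), one bond to N (+1), one bond to O (+1), one bond to F (+1).
Oxidation state = 0 + 1 + 1 + 1 = +3.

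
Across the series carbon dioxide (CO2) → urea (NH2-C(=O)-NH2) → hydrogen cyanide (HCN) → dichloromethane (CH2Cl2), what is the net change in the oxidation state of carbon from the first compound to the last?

Carbon oxidation states along the series — carbon dioxide: +4, urea: +4, hydrogen cyanide: +2, dichloromethane: 0.
Net change = 0 − (+4) = -4.

-4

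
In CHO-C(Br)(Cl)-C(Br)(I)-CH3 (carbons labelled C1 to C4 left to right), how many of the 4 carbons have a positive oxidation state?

Tallying each carbon's bonds:
C1: 1C, 1H, 2O → 0 − 1 + 2 = +1
C2: 2C, 1Cl, 1Br → 0 + 1 + 1 = +2
C3: 2C, 1Br, 1I → 0 + 1 + 1 = +2
C4: 1C, 3H → 0 − 3 = -3
3 carbons (C1, C2, C3) meet the condition.

3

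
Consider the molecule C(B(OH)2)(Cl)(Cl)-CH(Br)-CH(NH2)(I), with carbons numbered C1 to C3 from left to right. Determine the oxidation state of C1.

+1

C1 has one bond to C (0), one bond to B (-1), one bond to Cl (+1), one bond to Cl (+1).
Oxidation state = 0 − 1 + 1 + 1 = +1.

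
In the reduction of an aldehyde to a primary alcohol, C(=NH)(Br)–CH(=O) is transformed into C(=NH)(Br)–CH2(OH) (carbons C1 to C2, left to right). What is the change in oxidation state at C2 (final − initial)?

-2

Before: C2 has 1 bond to C, 1 bond to H, 2 bonds to O → oxidation state +1.
After: C2 has 1 bond to C, 2 bonds to H, 1 bond to O → oxidation state -1.
Δ = -1 − (+1) = -2, so this is a reduction at C2.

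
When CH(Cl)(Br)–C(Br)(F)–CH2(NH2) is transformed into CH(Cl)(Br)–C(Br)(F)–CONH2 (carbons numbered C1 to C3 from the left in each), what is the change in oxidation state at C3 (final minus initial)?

+4

Before: C3 has 1 bond to C, 2 bonds to H, 1 bond to N → oxidation state -1.
After: C3 has 1 bond to C, 2 bonds to O, 1 bond to N → oxidation state +3.
Δ = +3 − (-1) = +4, so this is an oxidation at C3.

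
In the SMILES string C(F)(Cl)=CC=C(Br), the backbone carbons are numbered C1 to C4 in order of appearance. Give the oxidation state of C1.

C1 has a double bond to C (2×0 = 0), one bond to F (+1), one bond to Cl (+1).
Oxidation state = 0 + 1 + 1 = +2.

+2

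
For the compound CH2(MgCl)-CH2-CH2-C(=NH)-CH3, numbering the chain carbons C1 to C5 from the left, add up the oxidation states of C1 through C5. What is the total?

Tallying each carbon's bonds:
C1: 1C, 2H, 1Mg → 0 − 2 − 1 = -3
C2: 2C, 2H → 0 − 2 = -2
C3: 2C, 2H → 0 − 2 = -2
C4: 2C, 2N → 0 + 2 = +2
C5: 1C, 3H → 0 − 3 = -3
Sum = -3 − 2 − 2 + 2 − 3 = -8.

-8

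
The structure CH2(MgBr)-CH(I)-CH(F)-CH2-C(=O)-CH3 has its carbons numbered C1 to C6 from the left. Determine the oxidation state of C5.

+2

C5 has one bond to C (0), one bond to C (0), a double bond to O (2×+1 = +2).
Oxidation state = 0 + 0 + 2 = +2.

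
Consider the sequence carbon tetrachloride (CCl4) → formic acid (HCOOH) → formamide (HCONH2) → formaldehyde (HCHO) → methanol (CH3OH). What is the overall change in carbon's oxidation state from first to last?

Carbon oxidation states along the series — carbon tetrachloride: +4, formic acid: +2, formamide: +2, formaldehyde: 0, methanol: -2.
Net change = -2 − (+4) = -6.

-6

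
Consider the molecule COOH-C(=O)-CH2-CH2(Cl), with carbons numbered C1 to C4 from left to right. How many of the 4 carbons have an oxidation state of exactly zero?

Tallying each carbon's bonds:
C1: 1C, 3O → 0 + 3 = +3
C2: 2C, 2O → 0 + 2 = +2
C3: 2C, 2H → 0 − 2 = -2
C4: 1C, 2H, 1Cl → 0 − 2 + 1 = -1
0 carbons meet the condition.

0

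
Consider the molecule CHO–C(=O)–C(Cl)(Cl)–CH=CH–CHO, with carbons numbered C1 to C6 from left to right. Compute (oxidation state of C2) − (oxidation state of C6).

C2: 2C, 2O → 0 + 2 = +2
C6: 1C, 1H, 2O → 0 − 1 + 2 = +1
Difference: +2 − (+1) = +1.

+1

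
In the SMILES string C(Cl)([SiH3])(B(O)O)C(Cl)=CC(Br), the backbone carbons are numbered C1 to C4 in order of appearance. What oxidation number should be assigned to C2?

+1

C2 has one bond to C (0), a double bond to C (2×0 = 0), one bond to Cl (+1).
Oxidation state = 0 + 0 + 1 = +1.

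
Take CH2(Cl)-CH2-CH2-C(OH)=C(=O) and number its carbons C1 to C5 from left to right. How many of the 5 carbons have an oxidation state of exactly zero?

0

Tallying each carbon's bonds:
C1: 1C, 2H, 1Cl → 0 − 2 + 1 = -1
C2: 2C, 2H → 0 − 2 = -2
C3: 2C, 2H → 0 − 2 = -2
C4: 3C, 1O → 0 + 1 = +1
C5: 2C, 2O → 0 + 2 = +2
0 carbons meet the condition.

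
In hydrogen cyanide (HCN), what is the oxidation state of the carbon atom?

The carbon has one bond to H (-1), a triple bond to N (3×+1 = +3).
Oxidation state = -1 + 3 = +2.

+2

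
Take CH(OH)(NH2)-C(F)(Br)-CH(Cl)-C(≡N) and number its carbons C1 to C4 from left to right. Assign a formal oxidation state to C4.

+3

Count +1 for every bond to an atom more electronegative than carbon and −1 for every bond to one less electronegative; C–C bonds are 0.
C4 has one bond to C (0), a triple bond to N (3×+1 = +3).
Oxidation state = 0 + 3 = +3.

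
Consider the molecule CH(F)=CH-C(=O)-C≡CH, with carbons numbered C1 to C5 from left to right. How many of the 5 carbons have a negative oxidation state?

2

Assign +1 per bond to O/N/halogen, −1 per bond to H or an electropositive element, and 0 per bond to carbon. Tallying each carbon:
C1: 2C, 1H, 1F → 0 − 1 + 1 = 0
C2: 3C, 1H → 0 − 1 = -1
C3: 2C, 2O → 0 + 2 = +2
C4: 4C → 0 = 0
C5: 3C, 1H → 0 − 1 = -1
2 carbons (C2, C5) meet the condition.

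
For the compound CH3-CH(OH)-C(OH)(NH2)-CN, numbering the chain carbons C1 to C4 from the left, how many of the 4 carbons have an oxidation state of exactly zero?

Assign +1 per bond to O/N/halogen, −1 per bond to H or an electropositive element, and 0 per bond to carbon. Tallying each carbon:
C1: 1C, 3H → 0 − 3 = -3
C2: 2C, 1H, 1O → 0 − 1 + 1 = 0
C3: 2C, 1O, 1N → 0 + 1 + 1 = +2
C4: 1C, 3N → 0 + 3 = +3
1 carbon (C2) meets the condition.

1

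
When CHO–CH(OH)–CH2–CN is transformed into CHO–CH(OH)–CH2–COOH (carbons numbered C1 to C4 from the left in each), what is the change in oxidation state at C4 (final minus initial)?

Before: C4 has 1 bond to C, 3 bonds to N → oxidation state +3.
After: C4 has 1 bond to C, 3 bonds to O → oxidation state +3.
Δ = +3 − (+3) = 0, so no net redox change at C4.

0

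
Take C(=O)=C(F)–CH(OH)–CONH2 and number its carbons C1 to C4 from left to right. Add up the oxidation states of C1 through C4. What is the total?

+6

Each bond to a more electronegative atom (O, N, halogen) counts +1, each bond to a less electronegative atom (H, metal, B, Si) counts −1, and each C–C bond counts 0. Tallying each carbon:
C1: 2C, 2O → 0 + 2 = +2
C2: 3C, 1F → 0 + 1 = +1
C3: 2C, 1H, 1O → 0 − 1 + 1 = 0
C4: 1C, 2O, 1N → 0 + 2 + 1 = +3
Sum = +2 + 1 + 0 + 3 = +6.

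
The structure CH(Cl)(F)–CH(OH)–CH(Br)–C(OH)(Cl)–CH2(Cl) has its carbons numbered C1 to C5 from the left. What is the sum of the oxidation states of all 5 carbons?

Tallying each carbon's bonds:
C1: 1C, 1H, 1F, 1Cl → 0 − 1 + 1 + 1 = +1
C2: 2C, 1H, 1O → 0 − 1 + 1 = 0
C3: 2C, 1H, 1Br → 0 − 1 + 1 = 0
C4: 2C, 1O, 1Cl → 0 + 1 + 1 = +2
C5: 1C, 2H, 1Cl → 0 − 2 + 1 = -1
Sum = +1 + 0 + 0 + 2 − 1 = +2.

+2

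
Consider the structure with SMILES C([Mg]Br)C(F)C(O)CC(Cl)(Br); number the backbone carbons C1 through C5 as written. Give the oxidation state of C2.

Each bond to a more electronegative atom (O, N, halogen) counts +1, each bond to a less electronegative atom (H, metal, B, Si) counts −1, and each C–C bond counts 0.
C2 has one bond to C (0), one bond to C (0), one bond to H (-1), one bond to F (+1).
Oxidation state = 0 + 0 − 1 + 1 = 0.

0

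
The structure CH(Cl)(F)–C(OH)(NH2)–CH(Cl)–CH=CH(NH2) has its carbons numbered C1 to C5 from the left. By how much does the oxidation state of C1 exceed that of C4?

C1: 1C, 1H, 1F, 1Cl → 0 − 1 + 1 + 1 = +1
C4: 3C, 1H → 0 − 1 = -1
Difference: +1 − (-1) = +2.

+2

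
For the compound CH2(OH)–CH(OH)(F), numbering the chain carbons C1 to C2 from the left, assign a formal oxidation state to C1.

Bonds to more-electronegative neighbours contribute +1 each, bonds to H or metals contribute −1 each, and C–C bonds contribute 0.
C1 has one bond to C (0), one bond to H (-1), one bond to H (-1), one bond to O (+1).
Oxidation state = 0 − 1 − 1 + 1 = -1.

-1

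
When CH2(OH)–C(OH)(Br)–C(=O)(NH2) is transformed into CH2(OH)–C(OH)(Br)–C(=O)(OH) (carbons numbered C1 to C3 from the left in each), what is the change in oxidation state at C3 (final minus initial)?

0

Before: C3 has 1 bond to C, 2 bonds to O, 1 bond to N → oxidation state +3.
After: C3 has 1 bond to C, 3 bonds to O → oxidation state +3.
Δ = +3 − (+3) = 0, so no net redox change at C3.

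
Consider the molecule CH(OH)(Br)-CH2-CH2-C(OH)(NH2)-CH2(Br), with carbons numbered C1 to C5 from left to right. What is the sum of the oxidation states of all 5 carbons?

-2

Tallying each carbon's bonds:
C1: 1C, 1H, 1O, 1Br → 0 − 1 + 1 + 1 = +1
C2: 2C, 2H → 0 − 2 = -2
C3: 2C, 2H → 0 − 2 = -2
C4: 2C, 1O, 1N → 0 + 1 + 1 = +2
C5: 1C, 2H, 1Br → 0 − 2 + 1 = -1
Sum = +1 − 2 − 2 + 2 − 1 = -2.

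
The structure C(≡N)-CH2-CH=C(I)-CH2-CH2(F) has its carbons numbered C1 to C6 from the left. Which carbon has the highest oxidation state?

Tallying each carbon's bonds:
C1: 1C, 3N → 0 + 3 = +3
C2: 2C, 2H → 0 − 2 = -2
C3: 3C, 1H → 0 − 1 = -1
C4: 3C, 1I → 0 + 1 = +1
C5: 2C, 2H → 0 − 2 = -2
C6: 1C, 2H, 1F → 0 − 2 + 1 = -1
The most oxidised carbon is C1 at +3.

C1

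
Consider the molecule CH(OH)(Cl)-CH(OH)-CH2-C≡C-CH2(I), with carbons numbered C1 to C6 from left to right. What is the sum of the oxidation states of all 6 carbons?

-2

Each bond to a more electronegative atom (O, N, halogen) counts +1, each bond to a less electronegative atom (H, metal, B, Si) counts −1, and each C–C bond counts 0. Tallying each carbon:
C1: 1C, 1H, 1O, 1Cl → 0 − 1 + 1 + 1 = +1
C2: 2C, 1H, 1O → 0 − 1 + 1 = 0
C3: 2C, 2H → 0 − 2 = -2
C4: 4C → 0 = 0
C5: 4C → 0 = 0
C6: 1C, 2H, 1I → 0 − 2 + 1 = -1
Sum = +1 + 0 − 2 + 0 + 0 − 1 = -2.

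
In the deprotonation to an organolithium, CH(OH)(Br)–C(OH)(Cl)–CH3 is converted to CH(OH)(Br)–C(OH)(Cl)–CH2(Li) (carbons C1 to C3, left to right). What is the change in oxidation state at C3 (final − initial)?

0

Before: C3 has 1 bond to C, 3 bonds to H → oxidation state -3.
After: C3 has 1 bond to C, 2 bonds to H, 1 bond to Li → oxidation state -3.
Δ = -3 − (-3) = 0, so no net redox change at C3.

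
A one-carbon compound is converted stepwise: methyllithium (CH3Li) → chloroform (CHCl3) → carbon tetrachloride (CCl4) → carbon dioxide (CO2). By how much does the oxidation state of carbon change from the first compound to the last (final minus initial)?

+8

Carbon oxidation states along the series — methyllithium: -4, chloroform: +2, carbon tetrachloride: +4, carbon dioxide: +4.
Net change = +4 − (-4) = +8.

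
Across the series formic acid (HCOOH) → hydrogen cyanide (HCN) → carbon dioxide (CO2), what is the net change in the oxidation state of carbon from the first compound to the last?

Carbon oxidation states along the series — formic acid: +2, hydrogen cyanide: +2, carbon dioxide: +4.
Net change = +4 − (+2) = +2.

+2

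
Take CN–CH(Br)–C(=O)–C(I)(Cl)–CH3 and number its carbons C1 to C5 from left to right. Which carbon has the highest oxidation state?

C1

Tallying each carbon's bonds:
C1: 1C, 3N → 0 + 3 = +3
C2: 2C, 1H, 1Br → 0 − 1 + 1 = 0
C3: 2C, 2O → 0 + 2 = +2
C4: 2C, 1Cl, 1I → 0 + 1 + 1 = +2
C5: 1C, 3H → 0 − 3 = -3
The most oxidised carbon is C1 at +3.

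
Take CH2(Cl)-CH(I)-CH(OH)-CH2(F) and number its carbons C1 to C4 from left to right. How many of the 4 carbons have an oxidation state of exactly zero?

Assign +1 per bond to O/N/halogen, −1 per bond to H or an electropositive element, and 0 per bond to carbon. Tallying each carbon:
C1: 1C, 2H, 1Cl → 0 − 2 + 1 = -1
C2: 2C, 1H, 1I → 0 − 1 + 1 = 0
C3: 2C, 1H, 1O → 0 − 1 + 1 = 0
C4: 1C, 2H, 1F → 0 − 2 + 1 = -1
2 carbons (C2, C3) meet the condition.

2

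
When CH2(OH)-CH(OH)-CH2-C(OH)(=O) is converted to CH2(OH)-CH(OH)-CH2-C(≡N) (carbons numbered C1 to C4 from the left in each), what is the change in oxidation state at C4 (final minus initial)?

Before: C4 has 1 bond to C, 3 bonds to O → oxidation state +3.
After: C4 has 1 bond to C, 3 bonds to N → oxidation state +3.
Δ = +3 − (+3) = 0, so no net redox change at C4.

0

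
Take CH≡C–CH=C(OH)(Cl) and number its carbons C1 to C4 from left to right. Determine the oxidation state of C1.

Count +1 for every bond to an atom more electronegative than carbon and −1 for every bond to one less electronegative; C–C bonds are 0.
C1 has a triple bond to C (3×0 = 0), one bond to H (-1).
Oxidation state = 0 − 1 = -1.

-1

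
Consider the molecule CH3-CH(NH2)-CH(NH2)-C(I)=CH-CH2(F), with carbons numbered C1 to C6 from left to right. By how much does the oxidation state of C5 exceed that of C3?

C5: 3C, 1H → 0 − 1 = -1
C3: 2C, 1H, 1N → 0 − 1 + 1 = 0
Difference: -1 − (0) = -1.

-1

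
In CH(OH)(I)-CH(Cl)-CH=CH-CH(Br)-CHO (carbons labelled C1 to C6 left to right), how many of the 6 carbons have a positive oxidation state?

2

Each bond to a more electronegative atom (O, N, halogen) counts +1, each bond to a less electronegative atom (H, metal, B, Si) counts −1, and each C–C bond counts 0. Tallying each carbon:
C1: 1C, 1H, 1O, 1I → 0 − 1 + 1 + 1 = +1
C2: 2C, 1H, 1Cl → 0 − 1 + 1 = 0
C3: 3C, 1H → 0 − 1 = -1
C4: 3C, 1H → 0 − 1 = -1
C5: 2C, 1H, 1Br → 0 − 1 + 1 = 0
C6: 1C, 1H, 2O → 0 − 1 + 2 = +1
2 carbons (C1, C6) meet the condition.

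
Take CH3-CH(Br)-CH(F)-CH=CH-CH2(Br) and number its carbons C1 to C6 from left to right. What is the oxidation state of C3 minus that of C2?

C3: 2C, 1H, 1F → 0 − 1 + 1 = 0
C2: 2C, 1H, 1Br → 0 − 1 + 1 = 0
Difference: 0 − (0) = 0.

0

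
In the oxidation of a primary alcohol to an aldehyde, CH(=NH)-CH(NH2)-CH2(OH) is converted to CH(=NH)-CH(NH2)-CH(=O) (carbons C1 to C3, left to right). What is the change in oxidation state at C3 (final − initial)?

Before: C3 has 1 bond to C, 2 bonds to H, 1 bond to O → oxidation state -1.
After: C3 has 1 bond to C, 1 bond to H, 2 bonds to O → oxidation state +1.
Δ = +1 − (-1) = +2, so this is an oxidation at C3.

+2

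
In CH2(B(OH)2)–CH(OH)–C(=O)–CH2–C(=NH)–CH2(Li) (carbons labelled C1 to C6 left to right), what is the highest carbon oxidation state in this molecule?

Tallying each carbon's bonds:
C1: 1C, 2H, 1B → 0 − 2 − 1 = -3
C2: 2C, 1H, 1O → 0 − 1 + 1 = 0
C3: 2C, 2O → 0 + 2 = +2
C4: 2C, 2H → 0 − 2 = -2
C5: 2C, 2N → 0 + 2 = +2
C6: 1C, 2H, 1Li → 0 − 2 − 1 = -3
The highest value is +2.

+2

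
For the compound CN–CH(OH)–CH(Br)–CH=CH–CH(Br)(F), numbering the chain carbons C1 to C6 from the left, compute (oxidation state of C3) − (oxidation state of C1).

C3: 2C, 1H, 1Br → 0 − 1 + 1 = 0
C1: 1C, 3N → 0 + 3 = +3
Difference: 0 − (+3) = -3.

-3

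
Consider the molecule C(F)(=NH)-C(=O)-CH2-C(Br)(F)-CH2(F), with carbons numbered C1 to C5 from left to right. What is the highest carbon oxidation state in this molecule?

Each bond to a more electronegative atom (O, N, halogen) counts +1, each bond to a less electronegative atom (H, metal, B, Si) counts −1, and each C–C bond counts 0. Tallying each carbon:
C1: 1C, 2N, 1F → 0 + 2 + 1 = +3
C2: 2C, 2O → 0 + 2 = +2
C3: 2C, 2H → 0 − 2 = -2
C4: 2C, 1F, 1Br → 0 + 1 + 1 = +2
C5: 1C, 2H, 1F → 0 − 2 + 1 = -1
The highest value is +3.

+3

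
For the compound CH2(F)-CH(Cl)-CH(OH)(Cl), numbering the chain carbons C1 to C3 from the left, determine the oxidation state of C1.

C1 has one bond to C (0), one bond to H (-1), one bond to H (-1), one bond to F (+1).
Oxidation state = 0 − 1 − 1 + 1 = -1.

-1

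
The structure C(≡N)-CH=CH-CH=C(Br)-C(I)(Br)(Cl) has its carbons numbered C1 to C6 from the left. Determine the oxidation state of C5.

+1

C5 has a double bond to C (2×0 = 0), one bond to C (0), one bond to Br (+1).
Oxidation state = 0 + 0 + 1 = +1.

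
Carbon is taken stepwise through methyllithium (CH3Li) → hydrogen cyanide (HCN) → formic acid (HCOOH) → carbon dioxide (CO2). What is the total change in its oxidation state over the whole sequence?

+8

Carbon oxidation states along the series — methyllithium: -4, hydrogen cyanide: +2, formic acid: +2, carbon dioxide: +4.
Net change = +4 − (-4) = +8.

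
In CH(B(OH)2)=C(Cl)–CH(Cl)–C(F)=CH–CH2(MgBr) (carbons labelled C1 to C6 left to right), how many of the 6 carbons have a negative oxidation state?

3

Each bond to a more electronegative atom (O, N, halogen) counts +1, each bond to a less electronegative atom (H, metal, B, Si) counts −1, and each C–C bond counts 0. Tallying each carbon:
C1: 2C, 1H, 1B → 0 − 1 − 1 = -2
C2: 3C, 1Cl → 0 + 1 = +1
C3: 2C, 1H, 1Cl → 0 − 1 + 1 = 0
C4: 3C, 1F → 0 + 1 = +1
C5: 3C, 1H → 0 − 1 = -1
C6: 1C, 2H, 1Mg → 0 − 2 − 1 = -3
3 carbons (C1, C5, C6) meet the condition.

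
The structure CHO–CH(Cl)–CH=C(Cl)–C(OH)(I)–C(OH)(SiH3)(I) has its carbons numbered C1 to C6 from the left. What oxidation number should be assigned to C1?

+1

C1 has one bond to C (0), a double bond to O (2×+1 = +2), one bond to H (-1).
Oxidation state = 0 + 2 − 1 = +1.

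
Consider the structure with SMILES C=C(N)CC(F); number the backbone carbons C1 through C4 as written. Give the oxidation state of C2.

Each bond to a more electronegative atom (O, N, halogen) counts +1, each bond to a less electronegative atom (H, metal, B, Si) counts −1, and each C–C bond counts 0.
C2 has a double bond to C (2×0 = 0), one bond to C (0), one bond to N (+1).
Oxidation state = 0 + 0 + 1 = +1.

+1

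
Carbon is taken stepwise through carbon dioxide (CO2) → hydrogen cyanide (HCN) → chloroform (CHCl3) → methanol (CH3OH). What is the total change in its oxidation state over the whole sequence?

-6

Carbon oxidation states along the series — carbon dioxide: +4, hydrogen cyanide: +2, chloroform: +2, methanol: -2.
Net change = -2 − (+4) = -6.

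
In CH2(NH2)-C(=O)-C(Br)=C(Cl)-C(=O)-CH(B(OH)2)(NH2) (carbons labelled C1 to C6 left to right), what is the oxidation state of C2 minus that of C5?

0

C2: 2C, 2O → 0 + 2 = +2
C5: 2C, 2O → 0 + 2 = +2
Difference: +2 − (+2) = 0.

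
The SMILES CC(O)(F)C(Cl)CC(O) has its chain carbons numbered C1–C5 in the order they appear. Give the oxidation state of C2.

C2 has one bond to C (0), one bond to C (0), one bond to O (+1), one bond to F (+1).
Oxidation state = 0 + 0 + 1 + 1 = +2.

+2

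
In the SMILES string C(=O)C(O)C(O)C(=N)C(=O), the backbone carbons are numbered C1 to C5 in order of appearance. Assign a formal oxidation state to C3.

0

C3 has one bond to C (0), one bond to C (0), one bond to O (+1), one bond to H (-1).
Oxidation state = 0 + 0 + 1 − 1 = 0.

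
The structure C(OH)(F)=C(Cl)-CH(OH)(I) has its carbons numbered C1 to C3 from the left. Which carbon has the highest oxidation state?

C1

Each bond to a more electronegative atom (O, N, halogen) counts +1, each bond to a less electronegative atom (H, metal, B, Si) counts −1, and each C–C bond counts 0. Tallying each carbon:
C1: 2C, 1O, 1F → 0 + 1 + 1 = +2
C2: 3C, 1Cl → 0 + 1 = +1
C3: 1C, 1H, 1O, 1I → 0 − 1 + 1 + 1 = +1
The most oxidised carbon is C1 at +2.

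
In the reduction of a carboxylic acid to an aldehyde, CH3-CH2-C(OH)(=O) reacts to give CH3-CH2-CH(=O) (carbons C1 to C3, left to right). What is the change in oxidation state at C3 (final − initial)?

-2

Before: C3 has 1 bond to C, 3 bonds to O → oxidation state +3.
After: C3 has 1 bond to C, 1 bond to H, 2 bonds to O → oxidation state +1.
Δ = +1 − (+3) = -2, so this is a reduction at C3.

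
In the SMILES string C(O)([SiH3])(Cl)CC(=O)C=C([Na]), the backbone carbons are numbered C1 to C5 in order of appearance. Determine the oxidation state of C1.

C1 has one bond to C (0), one bond to O (+1), one bond to Si (-1), one bond to Cl (+1).
Oxidation state = 0 + 1 − 1 + 1 = +1.

+1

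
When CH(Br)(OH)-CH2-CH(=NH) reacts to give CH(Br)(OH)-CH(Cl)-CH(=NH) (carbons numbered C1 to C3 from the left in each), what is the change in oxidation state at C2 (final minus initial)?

+2

Before: C2 has 2 bonds to C, 2 bonds to H → oxidation state -2.
After: C2 has 2 bonds to C, 1 bond to H, 1 bond to Cl → oxidation state 0.
Δ = 0 − (-2) = +2, so this is an oxidation at C2.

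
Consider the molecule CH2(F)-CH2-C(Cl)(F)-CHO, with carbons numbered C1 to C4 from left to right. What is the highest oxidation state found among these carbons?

+2

Assign +1 per bond to O/N/halogen, −1 per bond to H or an electropositive element, and 0 per bond to carbon. Tallying each carbon:
C1: 1C, 2H, 1F → 0 − 2 + 1 = -1
C2: 2C, 2H → 0 − 2 = -2
C3: 2C, 1F, 1Cl → 0 + 1 + 1 = +2
C4: 1C, 1H, 2O → 0 − 1 + 2 = +1
The highest value is +2.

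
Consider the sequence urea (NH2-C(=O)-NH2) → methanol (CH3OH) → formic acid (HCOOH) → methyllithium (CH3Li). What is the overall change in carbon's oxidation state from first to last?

-8

Carbon oxidation states along the series — urea: +4, methanol: -2, formic acid: +2, methyllithium: -4.
Net change = -4 − (+4) = -8.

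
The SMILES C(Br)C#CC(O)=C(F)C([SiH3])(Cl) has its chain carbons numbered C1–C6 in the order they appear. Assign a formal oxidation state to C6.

C6 has one bond to C (0), one bond to Si (-1), one bond to H (-1), one bond to Cl (+1).
Oxidation state = 0 − 1 − 1 + 1 = -1.

-1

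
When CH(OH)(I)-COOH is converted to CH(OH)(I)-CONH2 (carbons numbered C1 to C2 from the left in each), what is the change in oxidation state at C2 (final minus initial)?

Before: C2 has 1 bond to C, 3 bonds to O → oxidation state +3.
After: C2 has 1 bond to C, 2 bonds to O, 1 bond to N → oxidation state +3.
Δ = +3 − (+3) = 0, so no net redox change at C2.

0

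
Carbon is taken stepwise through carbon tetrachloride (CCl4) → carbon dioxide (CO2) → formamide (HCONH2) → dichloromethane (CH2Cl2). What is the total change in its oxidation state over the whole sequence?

Carbon oxidation states along the series — carbon tetrachloride: +4, carbon dioxide: +4, formamide: +2, dichloromethane: 0.
Net change = 0 − (+4) = -4.

-4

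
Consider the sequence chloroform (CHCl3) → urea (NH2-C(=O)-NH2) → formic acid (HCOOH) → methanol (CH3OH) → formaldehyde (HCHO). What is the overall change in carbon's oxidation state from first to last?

-2

Carbon oxidation states along the series — chloroform: +2, urea: +4, formic acid: +2, methanol: -2, formaldehyde: 0.
Net change = 0 − (+2) = -2.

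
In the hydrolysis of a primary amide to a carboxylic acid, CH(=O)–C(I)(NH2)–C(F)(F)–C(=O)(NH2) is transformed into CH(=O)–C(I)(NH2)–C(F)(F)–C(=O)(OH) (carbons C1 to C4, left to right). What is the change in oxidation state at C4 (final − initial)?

0

Before: C4 has 1 bond to C, 2 bonds to O, 1 bond to N → oxidation state +3.
After: C4 has 1 bond to C, 3 bonds to O → oxidation state +3.
Δ = +3 − (+3) = 0, so no net redox change at C4.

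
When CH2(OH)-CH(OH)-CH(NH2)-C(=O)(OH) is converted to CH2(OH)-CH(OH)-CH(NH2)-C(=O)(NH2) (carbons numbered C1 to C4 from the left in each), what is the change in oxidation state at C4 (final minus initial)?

0

Before: C4 has 1 bond to C, 3 bonds to O → oxidation state +3.
After: C4 has 1 bond to C, 2 bonds to O, 1 bond to N → oxidation state +3.
Δ = +3 − (+3) = 0, so no net redox change at C4.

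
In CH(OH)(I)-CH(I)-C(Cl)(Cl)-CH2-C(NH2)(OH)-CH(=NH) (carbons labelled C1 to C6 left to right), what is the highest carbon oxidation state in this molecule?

+2

Bonds to more-electronegative neighbours contribute +1 each, bonds to H or metals contribute −1 each, and C–C bonds contribute 0. Tallying each carbon:
C1: 1C, 1H, 1O, 1I → 0 − 1 + 1 + 1 = +1
C2: 2C, 1H, 1I → 0 − 1 + 1 = 0
C3: 2C, 2Cl → 0 + 2 = +2
C4: 2C, 2H → 0 − 2 = -2
C5: 2C, 1O, 1N → 0 + 1 + 1 = +2
C6: 1C, 1H, 2N → 0 − 1 + 2 = +1
The highest value is +2.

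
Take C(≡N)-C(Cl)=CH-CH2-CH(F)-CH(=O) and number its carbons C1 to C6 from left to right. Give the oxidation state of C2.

Bonds to more-electronegative neighbours contribute +1 each, bonds to H or metals contribute −1 each, and C–C bonds contribute 0.
C2 has one bond to C (0), a double bond to C (2×0 = 0), one bond to Cl (+1).
Oxidation state = 0 + 0 + 1 = +1.

+1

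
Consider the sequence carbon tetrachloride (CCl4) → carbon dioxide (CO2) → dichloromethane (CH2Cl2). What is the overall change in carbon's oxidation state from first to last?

Carbon oxidation states along the series — carbon tetrachloride: +4, carbon dioxide: +4, dichloromethane: 0.
Net change = 0 − (+4) = -4.

-4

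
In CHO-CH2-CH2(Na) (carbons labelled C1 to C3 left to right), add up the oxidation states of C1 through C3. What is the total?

-4

Bonds to more-electronegative neighbours contribute +1 each, bonds to H or metals contribute −1 each, and C–C bonds contribute 0. Tallying each carbon:
C1: 1C, 1H, 2O → 0 − 1 + 2 = +1
C2: 2C, 2H → 0 − 2 = -2
C3: 1C, 2H, 1Na → 0 − 2 − 1 = -3
Sum = +1 − 2 − 3 = -4.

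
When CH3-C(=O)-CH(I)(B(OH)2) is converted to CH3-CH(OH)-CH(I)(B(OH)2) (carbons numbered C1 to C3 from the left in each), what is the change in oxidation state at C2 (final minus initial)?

Before: C2 has 2 bonds to C, 2 bonds to O → oxidation state +2.
After: C2 has 2 bonds to C, 1 bond to H, 1 bond to O → oxidation state 0.
Δ = 0 − (+2) = -2, so this is a reduction at C2.

-2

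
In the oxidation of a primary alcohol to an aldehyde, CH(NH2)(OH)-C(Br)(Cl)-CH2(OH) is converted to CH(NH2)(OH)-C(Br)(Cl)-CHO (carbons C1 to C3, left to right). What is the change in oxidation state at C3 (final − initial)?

Before: C3 has 1 bond to C, 2 bonds to H, 1 bond to O → oxidation state -1.
After: C3 has 1 bond to C, 1 bond to H, 2 bonds to O → oxidation state +1.
Δ = +1 − (-1) = +2, so this is an oxidation at C3.

+2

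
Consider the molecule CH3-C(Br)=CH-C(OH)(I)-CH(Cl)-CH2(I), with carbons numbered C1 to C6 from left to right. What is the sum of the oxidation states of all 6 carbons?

Tallying each carbon's bonds:
C1: 1C, 3H → 0 − 3 = -3
C2: 3C, 1Br → 0 + 1 = +1
C3: 3C, 1H → 0 − 1 = -1
C4: 2C, 1O, 1I → 0 + 1 + 1 = +2
C5: 2C, 1H, 1Cl → 0 − 1 + 1 = 0
C6: 1C, 2H, 1I → 0 − 2 + 1 = -1
Sum = -3 + 1 − 1 + 2 + 0 − 1 = -2.

-2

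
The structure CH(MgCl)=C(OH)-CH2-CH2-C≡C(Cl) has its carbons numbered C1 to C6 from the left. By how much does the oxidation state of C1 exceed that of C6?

C1: 2C, 1H, 1Mg → 0 − 1 − 1 = -2
C6: 3C, 1Cl → 0 + 1 = +1
Difference: -2 − (+1) = -3.

-3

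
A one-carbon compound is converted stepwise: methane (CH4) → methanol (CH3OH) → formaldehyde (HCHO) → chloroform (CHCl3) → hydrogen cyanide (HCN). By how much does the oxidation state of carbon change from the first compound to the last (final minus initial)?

Carbon oxidation states along the series — methane: -4, methanol: -2, formaldehyde: 0, chloroform: +2, hydrogen cyanide: +2.
Net change = +2 − (-4) = +6.

+6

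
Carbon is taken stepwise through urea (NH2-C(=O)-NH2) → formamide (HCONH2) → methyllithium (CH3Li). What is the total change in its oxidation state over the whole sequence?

-8

Carbon oxidation states along the series — urea: +4, formamide: +2, methyllithium: -4.
Net change = -4 − (+4) = -8.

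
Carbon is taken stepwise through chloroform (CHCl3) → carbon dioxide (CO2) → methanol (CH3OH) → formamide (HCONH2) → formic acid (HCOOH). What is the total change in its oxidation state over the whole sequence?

Carbon oxidation states along the series — chloroform: +2, carbon dioxide: +4, methanol: -2, formamide: +2, formic acid: +2.
Net change = +2 − (+2) = 0.

0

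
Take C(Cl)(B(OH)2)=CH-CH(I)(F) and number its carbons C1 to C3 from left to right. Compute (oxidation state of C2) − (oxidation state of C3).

C2: 3C, 1H → 0 − 1 = -1
C3: 1C, 1H, 1F, 1I → 0 − 1 + 1 + 1 = +1
Difference: -1 − (+1) = -2.

-2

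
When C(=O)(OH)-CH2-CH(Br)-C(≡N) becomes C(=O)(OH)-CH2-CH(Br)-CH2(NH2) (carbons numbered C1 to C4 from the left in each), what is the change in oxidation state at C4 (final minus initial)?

-4

Before: C4 has 1 bond to C, 3 bonds to N → oxidation state +3.
After: C4 has 1 bond to C, 2 bonds to H, 1 bond to N → oxidation state -1.
Δ = -1 − (+3) = -4, so this is a reduction at C4.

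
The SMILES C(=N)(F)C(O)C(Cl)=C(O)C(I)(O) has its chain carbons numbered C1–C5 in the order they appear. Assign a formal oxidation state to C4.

+1

Each bond to a more electronegative atom (O, N, halogen) counts +1, each bond to a less electronegative atom (H, metal, B, Si) counts −1, and each C–C bond counts 0.
C4 has a double bond to C (2×0 = 0), one bond to C (0), one bond to O (+1).
Oxidation state = 0 + 0 + 1 = +1.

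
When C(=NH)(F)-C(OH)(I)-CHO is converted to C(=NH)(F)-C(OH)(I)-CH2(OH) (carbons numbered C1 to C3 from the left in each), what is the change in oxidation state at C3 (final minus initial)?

Before: C3 has 1 bond to C, 1 bond to H, 2 bonds to O → oxidation state +1.
After: C3 has 1 bond to C, 2 bonds to H, 1 bond to O → oxidation state -1.
Δ = -1 − (+1) = -2, so this is a reduction at C3.

-2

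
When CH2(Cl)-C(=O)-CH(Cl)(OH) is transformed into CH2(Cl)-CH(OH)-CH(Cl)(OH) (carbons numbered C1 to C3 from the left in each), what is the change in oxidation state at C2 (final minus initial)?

Before: C2 has 2 bonds to C, 2 bonds to O → oxidation state +2.
After: C2 has 2 bonds to C, 1 bond to H, 1 bond to O → oxidation state 0.
Δ = 0 − (+2) = -2, so this is a reduction at C2.

-2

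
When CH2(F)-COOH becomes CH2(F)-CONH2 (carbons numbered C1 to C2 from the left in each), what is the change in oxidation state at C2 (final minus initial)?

Before: C2 has 1 bond to C, 3 bonds to O → oxidation state +3.
After: C2 has 1 bond to C, 2 bonds to O, 1 bond to N → oxidation state +3.
Δ = +3 − (+3) = 0, so no net redox change at C2.

0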